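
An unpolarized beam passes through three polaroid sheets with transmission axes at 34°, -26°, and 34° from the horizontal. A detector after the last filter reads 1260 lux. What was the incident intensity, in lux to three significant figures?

Unpolarized light through the first polarizer → I₁ = ½ I₀, now polarized at 34°.
I₂ = I₁ cos²(-26° − 34°) = 0.5 I₀ · cos²(60°) = 0.125 I₀.
I₃ = I₂ cos²(34° + 26°) = 0.125 I₀ · cos²(60°) = 0.03125 I₀.
So 1260 lux = 0.03125 I₀, giving I₀ = 1260/0.03125 = 4.032e+04 lux.

I₀ ≈ 4.03e4 lux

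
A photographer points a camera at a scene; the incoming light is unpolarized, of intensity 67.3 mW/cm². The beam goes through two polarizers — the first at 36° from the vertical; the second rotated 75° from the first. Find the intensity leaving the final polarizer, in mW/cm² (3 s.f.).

Unpolarized light through the first polarizer → I₁ = 67.3 mW/cm²/2 = 33.65 mW/cm², polarized at 36°.
I₂ = I₁ · cos²(75°) = 33.65 · 0.06699 = 2.254 mW/cm².

I ≈ 2.25 mW/cm²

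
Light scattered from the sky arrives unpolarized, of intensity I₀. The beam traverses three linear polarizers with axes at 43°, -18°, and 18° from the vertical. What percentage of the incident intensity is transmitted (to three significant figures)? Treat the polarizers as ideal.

≈ 7.69%

Unpolarized light through the first polarizer → I₁ = ½ I₀, now polarized at 43°.
I₂ = I₁ cos²(-18° − 43°) = 0.5 I₀ · cos²(61°) = 0.1175 I₀.
I₃ = I₂ cos²(18° + 18°) = 0.1175 I₀ · cos²(36°) = 0.07692 I₀.
That is 7.692% of the incident intensity.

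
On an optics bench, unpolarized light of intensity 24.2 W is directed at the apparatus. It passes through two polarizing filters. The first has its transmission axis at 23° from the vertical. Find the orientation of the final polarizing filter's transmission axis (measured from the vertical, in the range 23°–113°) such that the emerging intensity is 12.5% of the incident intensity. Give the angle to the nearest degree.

θ ≈ 83°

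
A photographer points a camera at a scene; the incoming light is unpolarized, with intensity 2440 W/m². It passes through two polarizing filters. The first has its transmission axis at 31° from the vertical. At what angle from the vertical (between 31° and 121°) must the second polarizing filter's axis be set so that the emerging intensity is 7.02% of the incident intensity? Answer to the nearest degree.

Unpolarized light through the first polarizer → I₁ = ½ I₀, now polarized at 31°.
Need I₂/I₀ = 0.0702, so cos²(θ − 31°) = 0.0702 / 0.5 = 0.1404.
θ − 31° = arccos(√0.1404) = 68.0°, giving θ ≈ 31 + 68.0 = 99.0°.

θ ≈ 99°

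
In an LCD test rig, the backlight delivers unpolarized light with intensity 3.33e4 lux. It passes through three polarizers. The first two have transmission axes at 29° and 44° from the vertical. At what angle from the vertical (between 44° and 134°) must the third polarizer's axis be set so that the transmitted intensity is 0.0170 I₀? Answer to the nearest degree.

Unpolarized light through the first polarizer → I₁ = ½ I₀, now polarized at 29°.
I₂ = I₁ cos²(44° − 29°) = 0.5 I₀ · cos²(15°) = 0.4665 I₀.
Need I₃/I₀ = 0.017, so cos²(θ − 44°) = 0.017 / 0.4665 = 0.03644.
θ − 44° = arccos(√0.03644) = 79.0°, giving θ ≈ 44 + 79.0 = 123.0°.

θ ≈ 123°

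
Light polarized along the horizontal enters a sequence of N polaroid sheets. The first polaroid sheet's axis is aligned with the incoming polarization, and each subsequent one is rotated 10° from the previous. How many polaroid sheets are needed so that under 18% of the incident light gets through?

N = 58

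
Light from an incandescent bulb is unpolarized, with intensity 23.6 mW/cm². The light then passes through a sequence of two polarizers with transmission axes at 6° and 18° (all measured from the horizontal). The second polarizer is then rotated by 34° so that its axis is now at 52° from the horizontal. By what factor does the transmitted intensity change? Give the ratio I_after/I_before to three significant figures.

Before rotation:
Unpolarized light through the first polarizer → I₁ = ½ I₀, now polarized at 6°.
I₂ = I₁ cos²(18° − 6°) = 0.5 I₀ · cos²(12°) = 0.4784 I₀.
After rotation:
Unpolarized light through the first polarizer → I₁ = ½ I₀, now polarized at 6°.
I₂ = I₁ cos²(52° − 6°) = 0.5 I₀ · cos²(46°) = 0.2413 I₀.
Ratio = 0.2413 / 0.4784 = 0.5044.

I_new/I_old ≈ 0.504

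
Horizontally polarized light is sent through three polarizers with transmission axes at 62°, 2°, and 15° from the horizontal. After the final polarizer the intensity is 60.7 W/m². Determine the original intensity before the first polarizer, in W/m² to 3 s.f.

By Malus's law, I₁ = I₀ cos²(62° − 0°) = I₀ cos²(62°) = 0.2204 I₀.
I₂ = I₁ cos²(2° − 62°) = 0.2204 I₀ · cos²(60°) = 0.0551 I₀.
I₃ = I₂ cos²(15° − 2°) = 0.0551 I₀ · cos²(13°) = 0.05231 I₀.
So 60.7 W/m² = 0.05231 I₀, giving I₀ = 60.7/0.05231 = 1160 W/m².

I₀ ≈ 1160 W/m²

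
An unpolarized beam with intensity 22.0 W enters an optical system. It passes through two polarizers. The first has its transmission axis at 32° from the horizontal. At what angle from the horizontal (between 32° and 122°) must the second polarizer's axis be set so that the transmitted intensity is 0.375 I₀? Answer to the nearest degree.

Unpolarized light through the first polarizer → I₁ = ½ I₀, now polarized at 32°.
Need I₂/I₀ = 0.375, so cos²(θ − 32°) = 0.375 / 0.5 = 0.75.
θ − 32° = arccos(√0.75) = 30.0°, giving θ ≈ 32 + 30.0 = 62.0°.

θ ≈ 62°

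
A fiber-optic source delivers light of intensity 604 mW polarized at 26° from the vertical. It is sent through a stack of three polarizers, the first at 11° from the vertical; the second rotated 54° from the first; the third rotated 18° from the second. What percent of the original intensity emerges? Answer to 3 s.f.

≈ 29.2%

I₁ = 604 mW · cos²(15°) = 563.5 mW.
I₂ = I₁ · cos²(54°) = 563.5 · 0.3455 = 194.7 mW.
I₃ = I₂ · cos²(18°) = 194.7 · 0.9045 = 176.1 mW.
That is 29.16% of the incident intensity.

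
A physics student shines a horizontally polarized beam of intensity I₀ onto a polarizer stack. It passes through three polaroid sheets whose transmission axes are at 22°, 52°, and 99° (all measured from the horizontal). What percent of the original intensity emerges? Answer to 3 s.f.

I₁ = I₀ cos²(22° − 0°) = I₀ cos²(22°) = 0.8597 I₀.
I₂ = I₁ cos²(52° − 22°) = 0.8597 I₀ · cos²(30°) = 0.6448 I₀.
I₃ = I₂ cos²(99° − 52°) = 0.6448 I₀ · cos²(47°) = 0.2999 I₀.
That is 29.99% of the incident intensity.

≈ 30.0%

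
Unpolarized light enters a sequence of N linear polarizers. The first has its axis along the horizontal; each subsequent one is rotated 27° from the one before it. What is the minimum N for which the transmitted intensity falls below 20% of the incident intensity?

N = 5

First polarizer halves the unpolarized light: factor 1/2.
Each further stage multiplies by cos²(27°) = 0.7939.
After N polarizers: T = 0.5·0.7939^(N−1). Require T < 0.20 ⇒ N−1 > ln(0.20/0.5)/ln(0.7939) = 3.97, so N−1 ≥ 4 and N = 5.
Check: N=5 gives T = 0.1986 < 0.20; N=4 gives T = 0.2502.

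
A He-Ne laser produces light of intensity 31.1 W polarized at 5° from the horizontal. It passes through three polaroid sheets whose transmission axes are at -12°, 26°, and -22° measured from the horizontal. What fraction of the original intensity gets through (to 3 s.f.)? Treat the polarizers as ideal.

I/I₀ ≈ 0.254

I₁ = 31.1 W · cos²(17°) = 28.44 W.
I₂ = I₁ · cos²(38°) = 28.44 · 0.621 = 17.66 W.
I₃ = I₂ · cos²(48°) = 17.66 · 0.4477 = 7.907 W.
Transmitted fraction = 0.2543.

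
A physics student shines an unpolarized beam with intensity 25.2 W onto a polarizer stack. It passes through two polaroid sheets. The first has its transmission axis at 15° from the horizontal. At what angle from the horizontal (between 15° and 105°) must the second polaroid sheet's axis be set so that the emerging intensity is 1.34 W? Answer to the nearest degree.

θ ≈ 86°

Unpolarized light through the first polarizer → I₁ = ½ I₀, now polarized at 15°.
Target fraction: 1.34 / 25.2 W = 0.05317 of I₀.
Need I₂/I₀ = 0.05317, so cos²(θ − 15°) = 0.05317 / 0.5 = 0.1063.
θ − 15° = arccos(√0.1063) = 71.0°, giving θ ≈ 15 + 71.0 = 86.0°.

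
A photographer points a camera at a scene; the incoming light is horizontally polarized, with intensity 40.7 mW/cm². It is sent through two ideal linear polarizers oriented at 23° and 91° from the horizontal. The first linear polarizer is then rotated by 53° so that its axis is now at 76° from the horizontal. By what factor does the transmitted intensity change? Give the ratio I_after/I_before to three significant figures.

I_new/I_old ≈ 0.459

Before rotation:
By Malus's law, I₁ = I₀ cos²(23° − 0°) = I₀ cos²(23°) = 0.8473 I₀.
I₂ = I₁ cos²(91° − 23°) = 0.8473 I₀ · cos²(68°) = 0.1189 I₀.
After rotation:
I₁ = I₀ cos²(76° − 0°) = I₀ cos²(76°) = 0.05853 I₀.
I₂ = I₁ cos²(91° − 76°) = 0.05853 I₀ · cos²(15°) = 0.05461 I₀.
Ratio = 0.05461 / 0.1189 = 0.4592.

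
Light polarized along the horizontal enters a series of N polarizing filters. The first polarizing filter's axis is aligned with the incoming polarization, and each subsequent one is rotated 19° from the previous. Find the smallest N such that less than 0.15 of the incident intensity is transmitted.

N = 18

First polarizer is aligned with the polarization: full transmission.
Each further stage multiplies by cos²(19°) = 0.894.
After N polarizers: T = 0.894^(N−1). Require T < 0.15 ⇒ N−1 > ln(0.15)/ln(0.894) = 16.93, so N−1 ≥ 17 and N = 18.
Check: N=18 gives T = 0.1489 < 0.15; N=17 gives T = 0.1665.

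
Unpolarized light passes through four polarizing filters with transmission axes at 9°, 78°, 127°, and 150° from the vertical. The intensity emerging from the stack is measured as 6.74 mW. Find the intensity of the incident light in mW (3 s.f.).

Unpolarized light through the first polarizer → I₁ = ½ I₀, now polarized at 9°.
I₂ = I₁ cos²(78° − 9°) = 0.5 I₀ · cos²(69°) = 0.06421 I₀.
I₃ = I₂ cos²(127° − 78°) = 0.06421 I₀ · cos²(49°) = 0.02764 I₀.
I₄ = I₃ cos²(150° − 127°) = 0.02764 I₀ · cos²(23°) = 0.02342 I₀.
So 6.74 mW = 0.02342 I₀, giving I₀ = 6.74/0.02342 = 287.8 mW.

I₀ ≈ 288 mW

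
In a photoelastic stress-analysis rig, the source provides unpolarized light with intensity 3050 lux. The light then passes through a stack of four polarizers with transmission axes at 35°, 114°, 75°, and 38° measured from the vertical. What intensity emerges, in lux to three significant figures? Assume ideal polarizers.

Unpolarized light through the first polarizer → I₁ = 3050 lux/2 = 1525 lux, polarized at 35°.
I₂ = I₁ · cos²(79°) = 1525 · 0.03641 = 55.52 lux.
I₃ = I₂ · cos²(39°) = 55.52 · 0.604 = 33.53 lux.
I₄ = I₃ · cos²(37°) = 33.53 · 0.6378 = 21.39 lux.

I ≈ 21.4 lux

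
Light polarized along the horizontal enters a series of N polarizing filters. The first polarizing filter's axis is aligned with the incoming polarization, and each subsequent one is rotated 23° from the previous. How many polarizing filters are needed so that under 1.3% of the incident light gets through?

First polarizer is aligned with the polarization: full transmission.
Each further stage multiplies by cos²(23°) = 0.8473.
After N polarizers: T = 0.8473^(N−1). Require T < 0.013 ⇒ N−1 > ln(0.013)/ln(0.8473) = 26.21, so N−1 ≥ 27 and N = 28.
Check: N=28 gives T = 0.01141 < 0.013; N=27 gives T = 0.01347.

N = 28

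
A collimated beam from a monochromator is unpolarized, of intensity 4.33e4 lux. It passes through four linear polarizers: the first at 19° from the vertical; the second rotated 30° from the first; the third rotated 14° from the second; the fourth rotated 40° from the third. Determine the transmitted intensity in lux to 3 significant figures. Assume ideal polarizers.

I ≈ 8970 lux

Unpolarized light through the first polarizer → I₁ = 4.33e4 lux/2 = 2.165e+04 lux, polarized at 19°.
I₂ = I₁ · cos²(30°) = 2.165e+04 · 0.75 = 1.624e+04 lux.
I₃ = I₂ · cos²(14°) = 1.624e+04 · 0.9415 = 1.529e+04 lux.
I₄ = I₃ · cos²(40°) = 1.529e+04 · 0.5868 = 8971 lux.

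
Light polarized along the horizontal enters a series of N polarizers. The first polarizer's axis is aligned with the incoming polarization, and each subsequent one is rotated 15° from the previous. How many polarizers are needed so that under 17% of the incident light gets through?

First polarizer is aligned with the polarization: full transmission.
Each further stage multiplies by cos²(15°) = 0.933.
After N polarizers: T = 0.933^(N−1). Require T < 0.17 ⇒ N−1 > ln(0.17)/ln(0.933) = 25.56, so N−1 ≥ 26 and N = 27.
Check: N=27 gives T = 0.1648 < 0.17; N=26 gives T = 0.1767.

N = 27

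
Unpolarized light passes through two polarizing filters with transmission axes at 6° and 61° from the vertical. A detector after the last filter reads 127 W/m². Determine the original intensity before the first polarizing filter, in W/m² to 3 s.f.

I₀ ≈ 772 W/m²

Unpolarized light through the first polarizer → I₁ = ½ I₀, now polarized at 6°.
I₂ = I₁ cos²(61° − 6°) = 0.5 I₀ · cos²(55°) = 0.1645 I₀.
So 127 W/m² = 0.1645 I₀, giving I₀ = 127/0.1645 = 772.1 W/m².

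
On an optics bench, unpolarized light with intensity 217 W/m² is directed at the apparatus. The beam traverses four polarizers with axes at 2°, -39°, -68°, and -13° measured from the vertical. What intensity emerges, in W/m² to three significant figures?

Unpolarized light through the first polarizer → I₁ = 217 W/m²/2 = 108.5 W/m², polarized at 2°.
I₂ = I₁ · cos²(41°) = 108.5 · 0.5696 = 61.8 W/m².
I₃ = I₂ · cos²(29°) = 61.8 · 0.765 = 47.27 W/m².
I₄ = I₃ · cos²(55°) = 47.27 · 0.329 = 15.55 W/m².

I ≈ 15.6 W/m²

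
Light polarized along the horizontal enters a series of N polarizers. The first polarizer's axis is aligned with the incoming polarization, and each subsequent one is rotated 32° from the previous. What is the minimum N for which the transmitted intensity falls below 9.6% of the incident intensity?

First polarizer is aligned with the polarization: full transmission.
Each further stage multiplies by cos²(32°) = 0.7192.
After N polarizers: T = 0.7192^(N−1). Require T < 0.096 ⇒ N−1 > ln(0.096)/ln(0.7192) = 7.11, so N−1 ≥ 8 and N = 9.
Check: N=9 gives T = 0.07157 < 0.096; N=8 gives T = 0.09951.

N = 9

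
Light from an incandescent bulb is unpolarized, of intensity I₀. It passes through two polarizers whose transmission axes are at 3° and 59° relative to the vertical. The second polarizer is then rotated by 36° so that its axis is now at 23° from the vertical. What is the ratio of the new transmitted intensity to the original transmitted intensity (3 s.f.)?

Before rotation:
Unpolarized light through the first polarizer → I₁ = ½ I₀, now polarized at 3°.
I₂ = I₁ cos²(59° − 3°) = 0.5 I₀ · cos²(56°) = 0.1563 I₀.
After rotation:
Unpolarized light through the first polarizer → I₁ = ½ I₀, now polarized at 3°.
I₂ = I₁ cos²(23° − 3°) = 0.5 I₀ · cos²(20°) = 0.4415 I₀.
Ratio = 0.4415 / 0.1563 = 2.824.

I_new/I_old ≈ 2.82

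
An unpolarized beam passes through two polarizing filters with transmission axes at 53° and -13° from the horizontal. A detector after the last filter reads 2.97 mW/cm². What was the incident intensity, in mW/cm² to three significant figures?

I₀ ≈ 35.9 mW/cm²

Unpolarized light through the first polarizer → I₁ = ½ I₀, now polarized at 53°.
I₂ = I₁ cos²(-13° − 53°) = 0.5 I₀ · cos²(66°) = 0.08272 I₀.
So 2.97 mW/cm² = 0.08272 I₀, giving I₀ = 2.97/0.08272 = 35.91 mW/cm².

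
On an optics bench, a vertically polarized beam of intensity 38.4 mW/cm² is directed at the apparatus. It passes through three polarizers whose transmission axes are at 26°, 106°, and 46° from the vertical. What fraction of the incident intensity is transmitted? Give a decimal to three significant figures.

I/I₀ ≈ 0.00609

I₁ = 38.4 mW/cm² · cos²(26°) = 31.02 mW/cm².
I₂ = I₁ · cos²(80°) = 31.02 · 0.03015 = 0.9354 mW/cm².
I₃ = I₂ · cos²(60°) = 0.9354 · 0.25 = 0.2338 mW/cm².
Transmitted fraction = 0.00609.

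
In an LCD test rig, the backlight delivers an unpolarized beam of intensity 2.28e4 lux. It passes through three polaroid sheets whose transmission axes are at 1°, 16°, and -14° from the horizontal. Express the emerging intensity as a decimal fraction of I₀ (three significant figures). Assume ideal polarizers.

Unpolarized light through the first polarizer → I₁ = 2.28e4 lux/2 = 1.14e+04 lux, polarized at 1°.
I₂ = I₁ · cos²(15°) = 1.14e+04 · 0.933 = 1.064e+04 lux.
I₃ = I₂ · cos²(30°) = 1.064e+04 · 0.75 = 7977 lux.
Transmitted fraction = 0.3499.

I/I₀ ≈ 0.350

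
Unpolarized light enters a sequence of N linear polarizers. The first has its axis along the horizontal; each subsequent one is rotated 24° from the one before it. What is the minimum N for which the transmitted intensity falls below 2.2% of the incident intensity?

First polarizer halves the unpolarized light: factor 1/2.
Each further stage multiplies by cos²(24°) = 0.8346.
After N polarizers: T = 0.5·0.8346^(N−1). Require T < 0.022 ⇒ N−1 > ln(0.022/0.5)/ln(0.8346) = 17.27, so N−1 ≥ 18 and N = 19.
Check: N=19 gives T = 0.01929 < 0.022; N=18 gives T = 0.02311.

N = 19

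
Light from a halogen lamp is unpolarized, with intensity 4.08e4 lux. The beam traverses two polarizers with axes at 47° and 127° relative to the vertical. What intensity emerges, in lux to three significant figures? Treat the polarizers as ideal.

Unpolarized light through the first polarizer → I₁ = 4.08e4 lux/2 = 2.04e+04 lux, polarized at 47°.
I₂ = I₁ · cos²(80°) = 2.04e+04 · 0.03015 = 615.1 lux.

I ≈ 615 lux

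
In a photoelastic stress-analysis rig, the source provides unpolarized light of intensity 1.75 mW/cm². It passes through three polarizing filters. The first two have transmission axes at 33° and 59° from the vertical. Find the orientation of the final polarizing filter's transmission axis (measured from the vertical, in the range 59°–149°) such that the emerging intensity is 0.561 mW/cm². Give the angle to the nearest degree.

θ ≈ 86°

Unpolarized light through the first polarizer → I₁ = ½ I₀, now polarized at 33°.
I₂ = I₁ cos²(59° − 33°) = 0.5 I₀ · cos²(26°) = 0.4039 I₀.
Target fraction: 0.561 / 1.75 mW/cm² = 0.3206 of I₀.
Need I₃/I₀ = 0.3206, so cos²(θ − 59°) = 0.3206 / 0.4039 = 0.7937.
θ − 59° = arccos(√0.7937) = 27.0°, giving θ ≈ 59 + 27.0 = 86.0°.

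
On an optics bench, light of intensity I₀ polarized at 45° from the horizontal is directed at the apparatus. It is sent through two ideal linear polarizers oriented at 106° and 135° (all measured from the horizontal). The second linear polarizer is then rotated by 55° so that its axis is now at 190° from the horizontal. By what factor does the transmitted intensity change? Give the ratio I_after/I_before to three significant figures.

Before rotation:
I₁ = I₀ cos²(106° − 45°) = I₀ cos²(61°) = 0.235 I₀.
I₂ = I₁ cos²(135° − 106°) = 0.235 I₀ · cos²(29°) = 0.1798 I₀.
After rotation:
I₁ = I₀ cos²(106° − 45°) = I₀ cos²(61°) = 0.235 I₀.
I₂ = I₁ cos²(190° − 106°) = 0.235 I₀ · cos²(84°) = 0.002568 I₀.
Ratio = 0.002568 / 0.1798 = 0.01428.

I_new/I_old ≈ 0.0143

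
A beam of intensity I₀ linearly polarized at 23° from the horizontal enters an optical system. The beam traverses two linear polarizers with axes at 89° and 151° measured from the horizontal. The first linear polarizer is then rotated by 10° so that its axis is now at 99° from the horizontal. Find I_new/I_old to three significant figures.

Before rotation:
I₁ = I₀ cos²(89° − 23°) = I₀ cos²(66°) = 0.1654 I₀.
I₂ = I₁ cos²(151° − 89°) = 0.1654 I₀ · cos²(62°) = 0.03646 I₀.
After rotation:
I₁ = I₀ cos²(99° − 23°) = I₀ cos²(76°) = 0.05853 I₀.
I₂ = I₁ cos²(151° − 99°) = 0.05853 I₀ · cos²(52°) = 0.02218 I₀.
Ratio = 0.02218 / 0.03646 = 0.6084.

I_new/I_old ≈ 0.608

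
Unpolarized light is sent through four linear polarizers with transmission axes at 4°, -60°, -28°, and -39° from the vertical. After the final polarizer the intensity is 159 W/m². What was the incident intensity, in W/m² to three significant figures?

Unpolarized light through the first polarizer → I₁ = ½ I₀, now polarized at 4°.
I₂ = I₁ cos²(-60° − 4°) = 0.5 I₀ · cos²(64°) = 0.09608 I₀.
I₃ = I₂ cos²(-28° + 60°) = 0.09608 I₀ · cos²(32°) = 0.0691 I₀.
I₄ = I₃ cos²(-39° + 28°) = 0.0691 I₀ · cos²(11°) = 0.06659 I₀.
So 159 W/m² = 0.06659 I₀, giving I₀ = 159/0.06659 = 2388 W/m².

I₀ ≈ 2390 W/m²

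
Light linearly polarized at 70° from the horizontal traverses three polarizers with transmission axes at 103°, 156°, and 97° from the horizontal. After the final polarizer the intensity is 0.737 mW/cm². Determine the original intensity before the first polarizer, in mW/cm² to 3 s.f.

I₀ ≈ 10.9 mW/cm²

By Malus's law, I₁ = I₀ cos²(103° − 70°) = I₀ cos²(33°) = 0.7034 I₀.
I₂ = I₁ cos²(156° − 103°) = 0.7034 I₀ · cos²(53°) = 0.2547 I₀.
I₃ = I₂ cos²(97° − 156°) = 0.2547 I₀ · cos²(59°) = 0.06758 I₀.
So 0.737 mW/cm² = 0.06758 I₀, giving I₀ = 0.737/0.06758 = 10.91 mW/cm².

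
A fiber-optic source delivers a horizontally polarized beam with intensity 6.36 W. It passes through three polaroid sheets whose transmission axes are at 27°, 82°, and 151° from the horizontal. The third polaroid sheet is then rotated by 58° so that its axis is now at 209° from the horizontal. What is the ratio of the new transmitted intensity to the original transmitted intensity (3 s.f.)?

I_new/I_old ≈ 2.82

Before rotation:
I₁ = I₀ cos²(27° − 0°) = I₀ cos²(27°) = 0.7939 I₀.
I₂ = I₁ cos²(82° − 27°) = 0.7939 I₀ · cos²(55°) = 0.2612 I₀.
I₃ = I₂ cos²(151° − 82°) = 0.2612 I₀ · cos²(69°) = 0.03354 I₀.
After rotation:
I₁ = I₀ cos²(27° − 0°) = I₀ cos²(27°) = 0.7939 I₀.
I₂ = I₁ cos²(82° − 27°) = 0.7939 I₀ · cos²(55°) = 0.2612 I₀.
Angle between axes 2 and 3: 53°. I₃ = 0.2612 I₀ · cos²(53°) = 0.0946 I₀.
Ratio = 0.0946 / 0.03354 = 2.82.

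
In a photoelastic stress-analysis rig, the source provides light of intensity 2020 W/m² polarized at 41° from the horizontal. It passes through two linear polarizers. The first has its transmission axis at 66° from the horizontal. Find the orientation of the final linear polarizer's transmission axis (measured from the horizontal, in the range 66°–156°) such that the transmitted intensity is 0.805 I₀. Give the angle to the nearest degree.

I₁ = I₀ cos²(66° − 41°) = I₀ cos²(25°) = 0.8214 I₀.
Need I₂/I₀ = 0.805, so cos²(θ − 66°) = 0.805 / 0.8214 = 0.98.
θ − 66° = arccos(√0.98) = 8.1°, giving θ ≈ 66 + 8.1 = 74.1°.

θ ≈ 74°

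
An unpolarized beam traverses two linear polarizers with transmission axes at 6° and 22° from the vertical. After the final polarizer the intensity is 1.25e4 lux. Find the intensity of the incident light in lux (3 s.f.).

Unpolarized light through the first polarizer → I₁ = ½ I₀, now polarized at 6°.
I₂ = I₁ cos²(22° − 6°) = 0.5 I₀ · cos²(16°) = 0.462 I₀.
So 1.25e4 lux = 0.462 I₀, giving I₀ = 1.25e4/0.462 = 2.706e+04 lux.

I₀ ≈ 2.71e4 lux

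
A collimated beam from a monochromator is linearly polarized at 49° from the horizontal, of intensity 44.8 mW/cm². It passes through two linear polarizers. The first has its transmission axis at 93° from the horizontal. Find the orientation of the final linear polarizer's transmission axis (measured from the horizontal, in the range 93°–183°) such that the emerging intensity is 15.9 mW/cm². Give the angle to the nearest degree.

θ ≈ 127°

I₁ = I₀ cos²(93° − 49°) = I₀ cos²(44°) = 0.5174 I₀.
Target fraction: 15.9 / 44.8 mW/cm² = 0.3549 of I₀.
Need I₂/I₀ = 0.3549, so cos²(θ − 93°) = 0.3549 / 0.5174 = 0.6859.
θ − 93° = arccos(√0.6859) = 34.1°, giving θ ≈ 93 + 34.1 = 127.1°.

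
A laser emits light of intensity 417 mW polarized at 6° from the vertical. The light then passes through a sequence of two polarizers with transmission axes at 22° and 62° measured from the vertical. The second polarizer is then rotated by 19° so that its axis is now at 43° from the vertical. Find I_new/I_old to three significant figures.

I_new/I_old ≈ 1.49

Before rotation:
I₁ = I₀ cos²(22° − 6°) = I₀ cos²(16°) = 0.924 I₀.
I₂ = I₁ cos²(62° − 22°) = 0.924 I₀ · cos²(40°) = 0.5422 I₀.
After rotation:
I₁ = I₀ cos²(22° − 6°) = I₀ cos²(16°) = 0.924 I₀.
I₂ = I₁ cos²(43° − 22°) = 0.924 I₀ · cos²(21°) = 0.8054 I₀.
Ratio = 0.8054 / 0.5422 = 1.485.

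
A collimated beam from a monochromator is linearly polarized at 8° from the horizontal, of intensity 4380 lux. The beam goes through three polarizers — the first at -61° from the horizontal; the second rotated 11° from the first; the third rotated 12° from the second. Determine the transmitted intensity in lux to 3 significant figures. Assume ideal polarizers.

I₁ = 4380 lux · cos²(69°) = 562.5 lux.
I₂ = I₁ · cos²(11°) = 562.5 · 0.9636 = 542 lux.
I₃ = I₂ · cos²(12°) = 542 · 0.9568 = 518.6 lux.

I ≈ 519 lux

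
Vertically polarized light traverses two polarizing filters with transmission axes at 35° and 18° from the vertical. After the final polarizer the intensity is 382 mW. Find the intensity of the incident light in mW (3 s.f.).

I₁ = I₀ cos²(35° − 0°) = I₀ cos²(35°) = 0.671 I₀.
I₂ = I₁ cos²(18° − 35°) = 0.671 I₀ · cos²(17°) = 0.6137 I₀.
So 382 mW = 0.6137 I₀, giving I₀ = 382/0.6137 = 622.5 mW.

I₀ ≈ 623 mW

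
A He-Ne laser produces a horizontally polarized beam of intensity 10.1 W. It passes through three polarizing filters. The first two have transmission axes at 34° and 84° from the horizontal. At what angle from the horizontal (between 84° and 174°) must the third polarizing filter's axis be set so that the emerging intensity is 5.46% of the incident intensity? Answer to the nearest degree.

By Malus's law, I₁ = I₀ cos²(34° − 0°) = I₀ cos²(34°) = 0.6873 I₀.
I₂ = I₁ cos²(84° − 34°) = 0.6873 I₀ · cos²(50°) = 0.284 I₀.
Need I₃/I₀ = 0.0546, so cos²(θ − 84°) = 0.0546 / 0.284 = 0.1923.
θ − 84° = arccos(√0.1923) = 64.0°, giving θ ≈ 84 + 64.0 = 148.0°.

θ ≈ 148°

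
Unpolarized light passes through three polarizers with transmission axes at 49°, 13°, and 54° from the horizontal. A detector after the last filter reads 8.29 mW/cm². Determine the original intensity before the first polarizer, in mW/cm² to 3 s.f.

Unpolarized light through the first polarizer → I₁ = ½ I₀, now polarized at 49°.
I₂ = I₁ cos²(13° − 49°) = 0.5 I₀ · cos²(36°) = 0.3273 I₀.
I₃ = I₂ cos²(54° − 13°) = 0.3273 I₀ · cos²(41°) = 0.1864 I₀.
So 8.29 mW/cm² = 0.1864 I₀, giving I₀ = 8.29/0.1864 = 44.47 mW/cm².

I₀ ≈ 44.5 mW/cm²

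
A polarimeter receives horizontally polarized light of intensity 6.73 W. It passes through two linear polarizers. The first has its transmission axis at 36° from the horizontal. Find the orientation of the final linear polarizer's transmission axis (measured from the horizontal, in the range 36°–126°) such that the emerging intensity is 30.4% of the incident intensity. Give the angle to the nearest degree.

θ ≈ 83°

I₁ = I₀ cos²(36° − 0°) = I₀ cos²(36°) = 0.6545 I₀.
Need I₂/I₀ = 0.304, so cos²(θ − 36°) = 0.304 / 0.6545 = 0.4645.
θ − 36° = arccos(√0.4645) = 47.0°, giving θ ≈ 36 + 47.0 = 83.0°.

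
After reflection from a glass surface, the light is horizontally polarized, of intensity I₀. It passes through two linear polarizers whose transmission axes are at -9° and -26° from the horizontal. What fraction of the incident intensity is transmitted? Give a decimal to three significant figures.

≈ 0.892 I₀

I₁ = I₀ cos²(-9° − 0°) = I₀ cos²(9°) = 0.9755 I₀.
I₂ = I₁ cos²(-26° + 9°) = 0.9755 I₀ · cos²(17°) = 0.8921 I₀.
Transmitted fraction = 0.8921.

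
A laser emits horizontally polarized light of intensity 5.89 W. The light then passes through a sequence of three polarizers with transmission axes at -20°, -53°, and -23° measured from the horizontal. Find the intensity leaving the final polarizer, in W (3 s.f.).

I₁ = 5.89 W · cos²(20°) = 5.201 W.
I₂ = I₁ · cos²(33°) = 5.201 · 0.7034 = 3.658 W.
I₃ = I₂ · cos²(30°) = 3.658 · 0.75 = 2.744 W.

I ≈ 2.74 W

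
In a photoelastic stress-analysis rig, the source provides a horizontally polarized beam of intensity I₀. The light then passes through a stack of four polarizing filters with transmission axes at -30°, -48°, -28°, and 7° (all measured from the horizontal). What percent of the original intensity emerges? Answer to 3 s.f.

≈ 40.2%

By Malus's law, I₁ = I₀ cos²(-30° − 0°) = I₀ cos²(30°) = 0.75 I₀.
I₂ = I₁ cos²(-48° + 30°) = 0.75 I₀ · cos²(18°) = 0.6784 I₀.
I₃ = I₂ cos²(-28° + 48°) = 0.6784 I₀ · cos²(20°) = 0.599 I₀.
I₄ = I₃ cos²(7° + 28°) = 0.599 I₀ · cos²(35°) = 0.402 I₀.
That is 40.2% of the incident intensity.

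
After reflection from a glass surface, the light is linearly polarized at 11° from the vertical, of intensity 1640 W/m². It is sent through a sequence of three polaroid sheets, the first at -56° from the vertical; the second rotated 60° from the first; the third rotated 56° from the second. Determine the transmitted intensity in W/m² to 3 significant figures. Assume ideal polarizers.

I ≈ 19.6 W/m²

I₁ = 1640 W/m² · cos²(67°) = 250.4 W/m².
I₂ = I₁ · cos²(60°) = 250.4 · 0.25 = 62.6 W/m².
I₃ = I₂ · cos²(56°) = 62.6 · 0.3127 = 19.57 W/m².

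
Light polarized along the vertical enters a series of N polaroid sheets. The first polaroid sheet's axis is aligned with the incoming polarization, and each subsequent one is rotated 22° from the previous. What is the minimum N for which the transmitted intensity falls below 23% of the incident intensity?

First polarizer is aligned with the polarization: full transmission.
Each further stage multiplies by cos²(22°) = 0.8597.
After N polarizers: T = 0.8597^(N−1). Require T < 0.23 ⇒ N−1 > ln(0.23)/ln(0.8597) = 9.72, so N−1 ≥ 10 and N = 11.
Check: N=11 gives T = 0.2205 < 0.23; N=10 gives T = 0.2564.

N = 11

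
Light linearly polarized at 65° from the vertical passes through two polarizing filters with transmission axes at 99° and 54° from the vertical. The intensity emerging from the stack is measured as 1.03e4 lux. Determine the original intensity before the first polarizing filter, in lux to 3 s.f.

By Malus's law, I₁ = I₀ cos²(99° − 65°) = I₀ cos²(34°) = 0.6873 I₀.
I₂ = I₁ cos²(54° − 99°) = 0.6873 I₀ · cos²(45°) = 0.3437 I₀.
So 1.03e4 lux = 0.3437 I₀, giving I₀ = 1.03e4/0.3437 = 2.997e+04 lux.

I₀ ≈ 3.00e4 lux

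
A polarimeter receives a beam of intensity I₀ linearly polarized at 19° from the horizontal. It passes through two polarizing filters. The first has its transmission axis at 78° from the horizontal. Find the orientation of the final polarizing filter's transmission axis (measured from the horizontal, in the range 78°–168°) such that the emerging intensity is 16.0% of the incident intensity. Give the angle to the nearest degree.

θ ≈ 117°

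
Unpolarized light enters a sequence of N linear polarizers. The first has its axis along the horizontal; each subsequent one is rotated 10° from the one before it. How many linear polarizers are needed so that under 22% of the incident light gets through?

N = 28

First polarizer halves the unpolarized light: factor 1/2.
Each further stage multiplies by cos²(10°) = 0.9698.
After N polarizers: T = 0.5·0.9698^(N−1). Require T < 0.22 ⇒ N−1 > ln(0.22/0.5)/ln(0.9698) = 26.81, so N−1 ≥ 27 and N = 28.
Check: N=28 gives T = 0.2188 < 0.22; N=27 gives T = 0.2256.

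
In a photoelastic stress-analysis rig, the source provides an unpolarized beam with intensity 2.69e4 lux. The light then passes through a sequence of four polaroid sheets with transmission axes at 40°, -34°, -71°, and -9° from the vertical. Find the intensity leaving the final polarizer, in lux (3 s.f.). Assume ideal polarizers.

I ≈ 144 lux

Unpolarized light through the first polarizer → I₁ = 2.69e4 lux/2 = 1.345e+04 lux, polarized at 40°.
I₂ = I₁ · cos²(74°) = 1.345e+04 · 0.07598 = 1022 lux.
I₃ = I₂ · cos²(37°) = 1022 · 0.6378 = 651.8 lux.
I₄ = I₃ · cos²(62°) = 651.8 · 0.2204 = 143.7 lux.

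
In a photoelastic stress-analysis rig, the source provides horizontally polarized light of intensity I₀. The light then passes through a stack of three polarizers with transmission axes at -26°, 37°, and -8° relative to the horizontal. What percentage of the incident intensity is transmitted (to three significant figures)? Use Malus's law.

≈ 8.32%

By Malus's law, I₁ = I₀ cos²(-26° − 0°) = I₀ cos²(26°) = 0.8078 I₀.
I₂ = I₁ cos²(37° + 26°) = 0.8078 I₀ · cos²(63°) = 0.1665 I₀.
I₃ = I₂ cos²(-8° − 37°) = 0.1665 I₀ · cos²(45°) = 0.08325 I₀.
That is 8.325% of the incident intensity.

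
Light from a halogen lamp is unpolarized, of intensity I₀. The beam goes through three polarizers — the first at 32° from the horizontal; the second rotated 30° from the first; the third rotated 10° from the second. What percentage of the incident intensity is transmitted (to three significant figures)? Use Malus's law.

Unpolarized light through the first polarizer → I₁ = ½ I₀, now polarized at 32°.
I₂ = I₁ cos²(30°) = 0.5 · 0.75 I₀ = 0.375 I₀.
I₃ = I₂ cos²(10°) = 0.375 · 0.9698 I₀ = 0.3637 I₀.
That is 36.37% of the incident intensity.

≈ 36.4%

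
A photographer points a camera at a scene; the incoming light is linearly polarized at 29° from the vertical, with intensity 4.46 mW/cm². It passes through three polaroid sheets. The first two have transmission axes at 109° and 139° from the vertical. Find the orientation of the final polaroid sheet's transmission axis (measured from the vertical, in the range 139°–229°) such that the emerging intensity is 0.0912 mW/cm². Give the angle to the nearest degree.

θ ≈ 157°

I₁ = I₀ cos²(109° − 29°) = I₀ cos²(80°) = 0.03015 I₀.
I₂ = I₁ cos²(139° − 109°) = 0.03015 I₀ · cos²(30°) = 0.02262 I₀.
Target fraction: 0.0912 / 4.46 mW/cm² = 0.02045 of I₀.
Need I₃/I₀ = 0.02045, so cos²(θ − 139°) = 0.02045 / 0.02262 = 0.9042.
θ − 139° = arccos(√0.9042) = 18.0°, giving θ ≈ 139 + 18.0 = 157.0°.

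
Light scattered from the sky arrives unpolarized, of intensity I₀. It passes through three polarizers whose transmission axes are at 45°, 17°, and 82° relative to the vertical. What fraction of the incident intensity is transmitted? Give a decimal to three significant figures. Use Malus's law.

≈ 0.0696 I₀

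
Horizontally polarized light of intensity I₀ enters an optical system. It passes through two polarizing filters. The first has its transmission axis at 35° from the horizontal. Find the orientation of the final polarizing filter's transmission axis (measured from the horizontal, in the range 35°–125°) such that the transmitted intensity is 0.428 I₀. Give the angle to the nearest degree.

θ ≈ 72°

I₁ = I₀ cos²(35° − 0°) = I₀ cos²(35°) = 0.671 I₀.
Need I₂/I₀ = 0.428, so cos²(θ − 35°) = 0.428 / 0.671 = 0.6378.
θ − 35° = arccos(√0.6378) = 37.0°, giving θ ≈ 35 + 37.0 = 72.0°.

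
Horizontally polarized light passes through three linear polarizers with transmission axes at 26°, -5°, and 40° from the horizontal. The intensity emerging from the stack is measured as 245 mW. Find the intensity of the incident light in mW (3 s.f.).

I₀ ≈ 826 mW

By Malus's law, I₁ = I₀ cos²(26° − 0°) = I₀ cos²(26°) = 0.8078 I₀.
I₂ = I₁ cos²(-5° − 26°) = 0.8078 I₀ · cos²(31°) = 0.5935 I₀.
I₃ = I₂ cos²(40° + 5°) = 0.5935 I₀ · cos²(45°) = 0.2968 I₀.
So 245 mW = 0.2968 I₀, giving I₀ = 245/0.2968 = 825.6 mW.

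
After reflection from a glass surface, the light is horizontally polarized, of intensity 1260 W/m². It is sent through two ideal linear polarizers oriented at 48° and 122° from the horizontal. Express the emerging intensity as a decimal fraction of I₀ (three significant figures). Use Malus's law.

By Malus's law, I₁ = 1260 W/m² · cos²(48°) = 564.1 W/m².
I₂ = I₁ · cos²(74°) = 564.1 · 0.07598 = 42.86 W/m².
Transmitted fraction = 0.03402.

I/I₀ ≈ 0.0340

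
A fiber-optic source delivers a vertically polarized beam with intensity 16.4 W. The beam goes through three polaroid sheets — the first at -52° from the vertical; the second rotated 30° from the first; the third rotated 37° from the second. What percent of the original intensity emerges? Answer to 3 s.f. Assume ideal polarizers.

≈ 18.1%

By Malus's law, I₁ = 16.4 W · cos²(52°) = 6.216 W.
I₂ = I₁ · cos²(30°) = 6.216 · 0.75 = 4.662 W.
I₃ = I₂ · cos²(37°) = 4.662 · 0.6378 = 2.974 W.
That is 18.13% of the incident intensity.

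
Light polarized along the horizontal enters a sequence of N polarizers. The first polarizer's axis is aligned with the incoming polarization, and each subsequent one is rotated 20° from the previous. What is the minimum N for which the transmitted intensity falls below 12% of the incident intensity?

N = 19

First polarizer is aligned with the polarization: full transmission.
Each further stage multiplies by cos²(20°) = 0.883.
After N polarizers: T = 0.883^(N−1). Require T < 0.12 ⇒ N−1 > ln(0.12)/ln(0.883) = 17.04, so N−1 ≥ 18 and N = 19.
Check: N=19 gives T = 0.1065 < 0.12; N=18 gives T = 0.1206.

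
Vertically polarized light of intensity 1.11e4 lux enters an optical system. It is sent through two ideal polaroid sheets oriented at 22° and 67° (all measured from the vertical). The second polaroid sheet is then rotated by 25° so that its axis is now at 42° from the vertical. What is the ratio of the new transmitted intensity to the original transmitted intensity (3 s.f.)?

I_new/I_old ≈ 1.77

Before rotation:
I₁ = I₀ cos²(22° − 0°) = I₀ cos²(22°) = 0.8597 I₀.
I₂ = I₁ cos²(67° − 22°) = 0.8597 I₀ · cos²(45°) = 0.4298 I₀.
After rotation:
I₁ = I₀ cos²(22° − 0°) = I₀ cos²(22°) = 0.8597 I₀.
I₂ = I₁ cos²(42° − 22°) = 0.8597 I₀ · cos²(20°) = 0.7591 I₀.
Ratio = 0.7591 / 0.4298 = 1.766.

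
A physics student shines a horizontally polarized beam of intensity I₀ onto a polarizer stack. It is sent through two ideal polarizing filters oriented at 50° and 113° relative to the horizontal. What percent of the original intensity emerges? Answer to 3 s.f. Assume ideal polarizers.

≈ 8.52%

I₁ = I₀ cos²(50° − 0°) = I₀ cos²(50°) = 0.4132 I₀.
I₂ = I₁ cos²(113° − 50°) = 0.4132 I₀ · cos²(63°) = 0.08516 I₀.
That is 8.516% of the incident intensity.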